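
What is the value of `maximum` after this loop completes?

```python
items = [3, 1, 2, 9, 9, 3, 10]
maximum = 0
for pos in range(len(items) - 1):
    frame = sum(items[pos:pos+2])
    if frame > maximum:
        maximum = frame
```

Max sum of 2-element window in [3, 1, 2, 9, 9, 3, 10]
`maximum` takes the values: 0 → 4 → 11 → 18

Answer: 18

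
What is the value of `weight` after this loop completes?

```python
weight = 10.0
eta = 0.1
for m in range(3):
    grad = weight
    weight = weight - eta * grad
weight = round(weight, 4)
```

Gradient descent: w = 10.0 * (1 - 0.1)^3
`weight` takes the values: 10.0 → 9.0 → 8.1 → 7.29

Answer: 7.29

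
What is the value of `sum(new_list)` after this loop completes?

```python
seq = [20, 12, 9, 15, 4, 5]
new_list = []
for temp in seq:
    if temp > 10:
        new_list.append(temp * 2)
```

Sum of doubled values > 10
`new_list` takes the values: [] → [40] → [40, 24] → [40, 24, 30]
So `sum(new_list)` = 94

Answer: 94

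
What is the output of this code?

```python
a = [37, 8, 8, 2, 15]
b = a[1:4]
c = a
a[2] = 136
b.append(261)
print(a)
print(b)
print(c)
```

Key concept: slice vs alias.
Step by step:
`a = [37, 8, 8, 2, 15]` → a = [37, 8, 8, 2, 15]
`b = a[1:4]` → b = [8, 8, 2]
`c = a` → c = [37, 8, 8, 2, 15] (same object as a)
`a[2] = 136` → a = [37, 8, 136, 2, 15] (same object as c); c = [37, 8, 136, 2, 15] (same object as a)
`b.append(261)` → b = [8, 8, 2, 261]
`print(a)` → prints [37, 8, 136, 2, 15]
`print(b)` → prints [8, 8, 2, 261]
`print(c)` → prints [37, 8, 136, 2, 15]

Answer:
[37, 8, 136, 2, 15]
[8, 8, 2, 261]
[37, 8, 136, 2, 15]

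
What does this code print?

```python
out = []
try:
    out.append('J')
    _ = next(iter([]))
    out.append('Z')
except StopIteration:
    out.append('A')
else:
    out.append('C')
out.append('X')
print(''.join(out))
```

Execution trace: 'J' (try body) → 'A' (except StopIteration) → 'X' (after the try/except). Output: JAX

Answer: JAX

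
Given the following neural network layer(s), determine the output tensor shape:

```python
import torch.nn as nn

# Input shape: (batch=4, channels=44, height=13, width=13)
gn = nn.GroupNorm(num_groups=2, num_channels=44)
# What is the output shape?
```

Input: (4, 44, 13, 13) -> Output: (4, 44, 13, 13)

Answer: (4, 44, 13, 13)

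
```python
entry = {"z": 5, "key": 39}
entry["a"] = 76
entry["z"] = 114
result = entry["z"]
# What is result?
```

Trace:
`entry = {"z": 5, "key": 39}` → entry = {'z': 5, 'key': 39}
`entry["a"] = 76` → entry = {'z': 5, 'key': 39, 'a': 76}
`entry["z"] = 114` → entry = {'z': 114, 'key': 39, 'a': 76}
`result = entry["z"]` → result = 114
So result = 114

Answer: 114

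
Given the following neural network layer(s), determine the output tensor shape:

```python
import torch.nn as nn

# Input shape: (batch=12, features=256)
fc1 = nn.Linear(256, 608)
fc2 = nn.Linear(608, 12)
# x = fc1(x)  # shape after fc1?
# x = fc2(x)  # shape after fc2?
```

Input: (12, 256) -> after fc1: (12, 608) -> Output: (12, 12)

Answer: (12, 12)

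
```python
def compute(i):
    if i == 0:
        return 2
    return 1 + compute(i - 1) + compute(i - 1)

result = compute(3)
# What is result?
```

compute(i) = 1 + 2·compute(i-1), compute(0)=2. Closed form: (2+1)·2^3 - 1 = 23.

Answer: 23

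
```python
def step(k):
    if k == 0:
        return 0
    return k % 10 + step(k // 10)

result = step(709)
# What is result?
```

Sum of digits of 709: 9 + 0 + 7 = 16

Answer: 16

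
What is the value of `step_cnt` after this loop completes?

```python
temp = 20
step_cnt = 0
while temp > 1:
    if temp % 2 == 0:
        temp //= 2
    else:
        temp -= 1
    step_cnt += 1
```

Steps to reduce 20 to 1
`step_cnt` takes the values: 0 → 1 → 2 → 3 → 4 → 5

Answer: 5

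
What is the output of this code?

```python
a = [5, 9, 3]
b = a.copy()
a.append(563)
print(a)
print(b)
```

Key concept: list.copy() creates independent copy.
Step by step:
`a = [5, 9, 3]` → a = [5, 9, 3]
`b = a.copy()` → b = [5, 9, 3]
`a.append(563)` → a = [5, 9, 3, 563]
`print(a)` → prints [5, 9, 3, 563]
`print(b)` → prints [5, 9, 3]

Answer:
[5, 9, 3, 563]
[5, 9, 3]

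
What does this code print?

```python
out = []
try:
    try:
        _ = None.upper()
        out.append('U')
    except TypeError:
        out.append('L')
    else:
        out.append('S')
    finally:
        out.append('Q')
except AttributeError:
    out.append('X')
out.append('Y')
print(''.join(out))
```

Execution trace: 'Q' (finally) → 'X' (outer except AttributeError) → 'Y' (after the try/except). Output: QXY

Answer: QXY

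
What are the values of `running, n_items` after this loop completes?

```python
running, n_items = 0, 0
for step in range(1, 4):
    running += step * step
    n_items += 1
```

Sum of squares and count
`running, n_items` takes the values: (0, 0) → (1, 0) → (1, 1) → (5, 1) → (5, 2) → (14, 2) → (14, 3)

Answer: 14, 3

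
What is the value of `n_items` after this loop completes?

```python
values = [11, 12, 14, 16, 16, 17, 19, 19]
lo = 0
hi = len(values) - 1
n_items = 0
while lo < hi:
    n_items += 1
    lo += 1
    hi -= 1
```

Iterations until pointers meet (list length 8)
`n_items` takes the values: 0 → 1 → 2 → 3 → 4

Answer: 4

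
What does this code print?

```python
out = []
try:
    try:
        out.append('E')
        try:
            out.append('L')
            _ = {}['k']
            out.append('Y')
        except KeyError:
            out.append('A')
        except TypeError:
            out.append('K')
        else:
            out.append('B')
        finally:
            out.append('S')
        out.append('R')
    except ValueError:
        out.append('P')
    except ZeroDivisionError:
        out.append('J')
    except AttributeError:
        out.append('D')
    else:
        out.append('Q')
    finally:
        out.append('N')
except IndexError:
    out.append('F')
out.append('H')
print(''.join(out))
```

Execution trace: 'E' (try body) → 'L' (inner try body) → 'A' (inner except KeyError) → 'S' (inner finally) → 'R' (try body, no exception) → 'Q' (else) → 'N' (finally) → 'H' (after the try/except). Output: ELASRQNH

Answer: ELASRQNH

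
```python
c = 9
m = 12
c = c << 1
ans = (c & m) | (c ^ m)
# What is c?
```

Trace:
`c = 9` → c = 9
`m = 12` → m = 12
`c = c << 1` → c = 18
`ans = (c & m) | (c ^ m)` → ans = 30
So c = 18

Answer: 18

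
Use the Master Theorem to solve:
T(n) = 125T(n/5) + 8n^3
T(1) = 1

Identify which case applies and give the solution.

a=125, b=5, f(n)=8n^3. log_5(125) = 3. Since c=3 = 3, Case 2 applies: T(n) = Θ(n^log_b(a) · log n) = O(n^3 log n).

Answer: O(n^3 log n) - Case 2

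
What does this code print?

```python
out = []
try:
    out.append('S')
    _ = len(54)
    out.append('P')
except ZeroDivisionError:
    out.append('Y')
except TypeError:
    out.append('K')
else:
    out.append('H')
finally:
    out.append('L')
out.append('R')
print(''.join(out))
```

Execution trace: 'S' (try body) → 'K' (except TypeError) → 'L' (finally) → 'R' (after the try/except). Output: SKLR

Answer: SKLR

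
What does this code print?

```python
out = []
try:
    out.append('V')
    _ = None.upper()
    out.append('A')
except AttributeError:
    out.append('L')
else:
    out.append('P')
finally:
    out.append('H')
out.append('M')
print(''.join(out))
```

Execution trace: 'V' (try body) → 'L' (except AttributeError) → 'H' (finally) → 'M' (after the try/except). Output: VLHM

Answer: VLHM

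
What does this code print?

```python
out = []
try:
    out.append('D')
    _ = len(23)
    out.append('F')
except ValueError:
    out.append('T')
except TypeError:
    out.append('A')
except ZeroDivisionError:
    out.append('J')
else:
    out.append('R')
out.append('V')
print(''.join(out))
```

Execution trace: 'D' (try body) → 'A' (except TypeError) → 'V' (after the try/except). Output: DAV

Answer: DAV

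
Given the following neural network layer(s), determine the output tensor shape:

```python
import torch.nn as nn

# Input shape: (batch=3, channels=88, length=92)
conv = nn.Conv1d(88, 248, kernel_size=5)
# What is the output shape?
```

Input: (3, 88, 92) -> Output: (3, 248, 88)

Answer: (3, 248, 88)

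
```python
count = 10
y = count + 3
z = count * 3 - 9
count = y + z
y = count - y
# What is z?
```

Trace:
`count = 10` → count = 10
`y = count + 3` → y = 13
`z = count * 3 - 9` → z = 21
`count = y + z` → count = 34
`y = count - y` → y = 21
So z = 21

Answer: 21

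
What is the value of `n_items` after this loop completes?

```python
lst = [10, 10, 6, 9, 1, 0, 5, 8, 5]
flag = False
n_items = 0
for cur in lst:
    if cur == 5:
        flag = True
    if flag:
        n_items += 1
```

Count elements after first 5 in [10, 10, 6, 9, 1, 0, 5, 8, 5]
`n_items` takes the values: 0 → 1 → 2 → 3

Answer: 3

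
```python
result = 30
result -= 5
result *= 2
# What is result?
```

Trace:
`result = 30` → result = 30
`result -= 5` → result = 25
`result *= 2` → result = 50
So result = 50

Answer: 50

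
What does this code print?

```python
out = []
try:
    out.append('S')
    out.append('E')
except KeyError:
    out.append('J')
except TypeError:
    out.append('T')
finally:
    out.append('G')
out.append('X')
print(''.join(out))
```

Execution trace: 'S' (try body) → 'E' (try body, no exception) → 'G' (finally) → 'X' (after the try/except). Output: SEGX

Answer: SEGX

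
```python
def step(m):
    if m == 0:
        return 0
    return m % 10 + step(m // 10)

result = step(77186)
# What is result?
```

Sum of digits of 77186: 6 + 8 + 1 + 7 + 7 = 29

Answer: 29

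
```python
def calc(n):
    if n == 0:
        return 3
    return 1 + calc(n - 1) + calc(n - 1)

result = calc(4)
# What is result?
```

calc(n) = 1 + 2·calc(n-1), calc(0)=3. Closed form: (3+1)·2^4 - 1 = 63.

Answer: 63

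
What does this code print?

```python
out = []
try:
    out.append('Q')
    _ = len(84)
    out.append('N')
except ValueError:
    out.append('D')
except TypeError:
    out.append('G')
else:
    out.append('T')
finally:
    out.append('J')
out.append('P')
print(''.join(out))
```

Execution trace: 'Q' (try body) → 'G' (except TypeError) → 'J' (finally) → 'P' (after the try/except). Output: QGJP

Answer: QGJP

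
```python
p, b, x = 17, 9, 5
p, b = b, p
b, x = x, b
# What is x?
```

Trace:
`p, b, x = 17, 9, 5` → p = 17; b = 9; x = 5
`p, b = b, p` → p = 9; b = 17
`b, x = x, b` → b = 5; x = 17
So x = 17

Answer: 17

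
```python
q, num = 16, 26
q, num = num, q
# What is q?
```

Trace:
`q, num = 16, 26` → q = 16; num = 26
`q, num = num, q` → q = 26; num = 16
So q = 26

Answer: 26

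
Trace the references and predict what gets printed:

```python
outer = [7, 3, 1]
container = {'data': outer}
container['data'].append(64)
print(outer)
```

Key concept: dict holds reference to list.
Step by step:
`outer = [7, 3, 1]` → outer = [7, 3, 1]
`container = {'data': outer}` → container = {'data': [7, 3, 1]}
`container['data'].append(64)` → outer = [7, 3, 1, 64]; container = {'data': [7, 3, 1, 64]}
`print(outer)` → prints [7, 3, 1, 64]

Answer: [7, 3, 1, 64]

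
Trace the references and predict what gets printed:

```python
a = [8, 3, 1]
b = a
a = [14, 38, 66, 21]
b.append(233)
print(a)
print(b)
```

Key concept: rebinding vs mutation: a is rebound to a new list, b still points at the original.
Step by step:
`a = [8, 3, 1]` → a = [8, 3, 1]
`b = a` → b = [8, 3, 1] (same object as a)
`a = [14, 38, 66, 21]` → a = [14, 38, 66, 21]
`b.append(233)` → b = [8, 3, 1, 233]
`print(a)` → prints [14, 38, 66, 21]
`print(b)` → prints [8, 3, 1, 233]

Answer:
[14, 38, 66, 21]
[8, 3, 1, 233]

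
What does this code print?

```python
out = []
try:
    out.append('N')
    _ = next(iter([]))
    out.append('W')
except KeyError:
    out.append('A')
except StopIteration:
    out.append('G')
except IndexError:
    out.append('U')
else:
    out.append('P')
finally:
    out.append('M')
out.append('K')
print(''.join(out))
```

Execution trace: 'N' (try body) → 'G' (except StopIteration) → 'M' (finally) → 'K' (after the try/except). Output: NGMK

Answer: NGMK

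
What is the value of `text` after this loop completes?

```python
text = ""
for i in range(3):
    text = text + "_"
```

Repeat '_' 3 times
`text` takes the values: "" → "_" → "__" → "___"

Answer: "___"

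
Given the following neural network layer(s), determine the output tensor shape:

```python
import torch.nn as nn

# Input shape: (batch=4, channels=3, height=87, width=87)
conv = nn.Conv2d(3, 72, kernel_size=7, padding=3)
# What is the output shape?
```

Input: (4, 3, 87, 87) -> Output: (4, 72, 87, 87)

Answer: (4, 72, 87, 87)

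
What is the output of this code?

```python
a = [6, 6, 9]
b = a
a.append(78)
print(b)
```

Key concept: basic list aliasing.
Step by step:
`a = [6, 6, 9]` → a = [6, 6, 9]
`b = a` → b = [6, 6, 9] (same object as a)
`a.append(78)` → a = [6, 6, 9, 78] (same object as b); b = [6, 6, 9, 78] (same object as a)
`print(b)` → prints [6, 6, 9, 78]

Answer: [6, 6, 9, 78]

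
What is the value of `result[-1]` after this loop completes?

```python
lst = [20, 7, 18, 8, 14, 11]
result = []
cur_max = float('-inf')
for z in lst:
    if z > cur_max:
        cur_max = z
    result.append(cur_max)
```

Running max ends at 20
`result` takes the values: [] → [20] → [20, 20] → [20, 20, 20] → [20, 20, 20, 20] → [20, 20, 20, 20, 20] → [20, 20, 20, 20, 20, 20]
So `result[-1]` = 20

Answer: 20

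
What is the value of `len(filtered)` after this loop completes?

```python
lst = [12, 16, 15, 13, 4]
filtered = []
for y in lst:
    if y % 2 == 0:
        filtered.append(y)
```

Count even numbers in [12, 16, 15, 13, 4]
`filtered` takes the values: [] → [12] → [12, 16] → [12, 16, 4]
So `len(filtered)` = 3

Answer: 3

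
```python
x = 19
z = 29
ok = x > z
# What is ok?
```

Trace:
`x = 19` → x = 19
`z = 29` → z = 29
`ok = x > z` → ok = False
So ok = False

Answer: False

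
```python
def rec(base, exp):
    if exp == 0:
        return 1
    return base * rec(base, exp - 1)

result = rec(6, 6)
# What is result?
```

rec(6, 6) = 6 * 6 * 6 * 6 * 6 * 6 = 46656

Answer: 46656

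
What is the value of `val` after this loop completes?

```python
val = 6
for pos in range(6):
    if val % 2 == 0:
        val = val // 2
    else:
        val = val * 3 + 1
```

Collatz-style transformation from 6
`val` takes the values: 6 → 3 → 10 → 5 → 16 → 8 → 4

Answer: 4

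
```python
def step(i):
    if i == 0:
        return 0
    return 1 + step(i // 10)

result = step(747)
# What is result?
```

Count of digits of 747: 3

Answer: 3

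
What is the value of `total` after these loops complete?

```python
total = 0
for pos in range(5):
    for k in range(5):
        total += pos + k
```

Sum of all pos+k for pos,k in 5x5
`total` takes the values: 0 → 1 → 3 → 6 → 10 → 11 → 13 → 16 → 20 → 25 → 27 → 30 → 34 → 39 → 45 → 48 → 52 → 57 → 63 → 70 → 74 → 79 → 85 → 92 → 100

Answer: 100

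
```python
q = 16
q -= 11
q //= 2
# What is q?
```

Trace:
`q = 16` → q = 16
`q -= 11` → q = 5
`q //= 2` → q = 2
So q = 2

Answer: 2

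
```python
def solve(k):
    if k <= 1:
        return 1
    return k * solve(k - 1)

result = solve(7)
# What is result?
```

solve(7) = 7 * 6 * 5 * 4 * 3 * 2 * 1 = 5040

Answer: 5040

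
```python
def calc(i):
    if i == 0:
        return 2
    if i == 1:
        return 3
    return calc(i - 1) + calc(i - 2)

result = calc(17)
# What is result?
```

Build up from base cases: calc(0)=2, calc(1)=3, calc(2)=5, calc(3)=8, calc(4)=13, calc(5)=21, calc(6)=34, ..., calc(17)=6765

Answer: 6765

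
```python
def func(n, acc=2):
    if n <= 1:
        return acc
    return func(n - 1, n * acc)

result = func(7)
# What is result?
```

Accumulator trace (n, acc): (7, 2) -> (6, 14) -> (5, 84) -> (4, 420) -> (3, 1680) -> (2, 5040) -> (1, 10080) -> return 10080

Answer: 10080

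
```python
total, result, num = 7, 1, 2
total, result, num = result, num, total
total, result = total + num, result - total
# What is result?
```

Trace:
`total, result, num = 7, 1, 2` → total = 7; result = 1; num = 2
`total, result, num = result, num, total` → total = 1; result = 2; num = 7
`total, result = total + num, result - total` → total = 8; result = 1
So result = 1

Answer: 1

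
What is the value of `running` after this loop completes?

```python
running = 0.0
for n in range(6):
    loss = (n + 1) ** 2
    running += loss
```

Sum of squared losses 1² + 2² + ... + 6²
`running` takes the values: 0.0 → 1.0 → 5.0 → 14.0 → 30.0 → 55.0 → 91.0

Answer: 91.0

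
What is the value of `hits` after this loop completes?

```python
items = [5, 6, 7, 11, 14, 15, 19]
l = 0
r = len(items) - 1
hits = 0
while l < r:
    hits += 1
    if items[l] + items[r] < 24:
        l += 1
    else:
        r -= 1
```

Steps to find pair summing to 24
`hits` takes the values: 0 → 1 → 2 → 3 → 4 → 5 → 6

Answer: 6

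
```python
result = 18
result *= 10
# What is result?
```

Trace:
`result = 18` → result = 18
`result *= 10` → result = 180
So result = 180

Answer: 180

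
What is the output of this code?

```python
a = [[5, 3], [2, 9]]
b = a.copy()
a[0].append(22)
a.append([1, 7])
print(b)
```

Key concept: shallow copy with nested lists.
Step by step:
`a = [[5, 3], [2, 9]]` → a = [[5, 3], [2, 9]]
`b = a.copy()` → b = [[5, 3], [2, 9]]
`a[0].append(22)` → a = [[5, 3, 22], [2, 9]]; b = [[5, 3, 22], [2, 9]]
`a.append([1, 7])` → a = [[5, 3, 22], [2, 9], [1, 7]]
`print(b)` → prints [[5, 3, 22], [2, 9]]

Answer: [[5, 3, 22], [2, 9]]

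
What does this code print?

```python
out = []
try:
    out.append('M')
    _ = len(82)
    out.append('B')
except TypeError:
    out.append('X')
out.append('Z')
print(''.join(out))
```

Execution trace: 'M' (try body) → 'X' (except TypeError) → 'Z' (after the try/except). Output: MXZ

Answer: MXZ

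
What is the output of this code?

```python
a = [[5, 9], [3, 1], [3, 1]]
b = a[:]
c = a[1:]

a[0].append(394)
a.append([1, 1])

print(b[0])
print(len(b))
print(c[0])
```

Key concept: slice with nested mutation.
Step by step:
`a = [[5, 9], [3, 1], [3, 1]]` → a = [[5, 9], [3, 1], [3, 1]]
`b = a[:]` → b = [[5, 9], [3, 1], [3, 1]]
`c = a[1:]` → c = [[3, 1], [3, 1]]
`a[0].append(394)` → a = [[5, 9, 394], [3, 1], [3, 1]]; b = [[5, 9, 394], [3, 1], [3, 1]]
`a.append([1, 1])` → a = [[5, 9, 394], [3, 1], [3, 1], [1, 1]]
`print(b[0])` → prints [5, 9, 394]
`print(len(b))` → prints 3
`print(c[0])` → prints [3, 1]

Answer:
[5, 9, 394]
3
[3, 1]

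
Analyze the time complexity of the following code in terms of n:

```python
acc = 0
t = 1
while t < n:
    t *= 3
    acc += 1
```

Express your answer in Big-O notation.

Each loop level contributes: log n. Multiplying the contributions gives O(log n).

Answer: O(log n)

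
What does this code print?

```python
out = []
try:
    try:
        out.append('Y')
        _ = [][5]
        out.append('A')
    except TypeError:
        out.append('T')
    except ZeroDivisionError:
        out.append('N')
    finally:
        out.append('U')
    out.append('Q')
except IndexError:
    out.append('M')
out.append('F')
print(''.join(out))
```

Execution trace: 'Y' (inner try body) → 'U' (inner finally) → 'M' (except IndexError) → 'F' (after the try/except). Output: YUMF

Answer: YUMF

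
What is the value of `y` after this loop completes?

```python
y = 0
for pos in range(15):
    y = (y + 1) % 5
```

Increment mod 5, 15 times = 0
`y` takes the values: 0 → 1 → 2 → 3 → 4 → 0 → 1 → 2 → 3 → 4 → 0 → 1 → 2 → 3 → 4 → 0

Answer: 0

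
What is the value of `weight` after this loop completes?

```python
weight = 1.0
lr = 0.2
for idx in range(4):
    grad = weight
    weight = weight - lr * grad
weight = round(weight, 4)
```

Gradient descent: w = 1.0 * (1 - 0.2)^4
`weight` takes the values: 1.0 → 0.8 → 0.64 → 0.512 → 0.4096

Answer: 0.4096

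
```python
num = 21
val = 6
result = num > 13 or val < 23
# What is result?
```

Trace:
`num = 21` → num = 21
`val = 6` → val = 6
`result = num > 13 or val < 23` → result = True
So result = True

Answer: True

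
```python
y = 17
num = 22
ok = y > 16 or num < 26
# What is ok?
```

Trace:
`y = 17` → y = 17
`num = 22` → num = 22
`ok = y > 16 or num < 26` → ok = True
So ok = True

Answer: True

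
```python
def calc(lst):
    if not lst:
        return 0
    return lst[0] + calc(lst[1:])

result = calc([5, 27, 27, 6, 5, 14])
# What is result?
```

5 + 27 + 27 + 6 + 5 + 14 + 0 = 84

Answer: 84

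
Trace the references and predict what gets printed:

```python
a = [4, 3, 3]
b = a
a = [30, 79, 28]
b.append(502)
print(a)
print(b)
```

Key concept: rebinding vs mutation: a is rebound to a new list, b still points at the original.
Step by step:
`a = [4, 3, 3]` → a = [4, 3, 3]
`b = a` → b = [4, 3, 3] (same object as a)
`a = [30, 79, 28]` → a = [30, 79, 28]
`b.append(502)` → b = [4, 3, 3, 502]
`print(a)` → prints [30, 79, 28]
`print(b)` → prints [4, 3, 3, 502]

Answer:
[30, 79, 28]
[4, 3, 3, 502]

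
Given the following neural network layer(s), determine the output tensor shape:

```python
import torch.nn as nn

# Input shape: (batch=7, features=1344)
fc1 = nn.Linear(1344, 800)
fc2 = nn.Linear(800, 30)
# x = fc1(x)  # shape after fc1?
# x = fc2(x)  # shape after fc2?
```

Input: (7, 1344) -> after fc1: (7, 800) -> Output: (7, 30)

Answer: (7, 30)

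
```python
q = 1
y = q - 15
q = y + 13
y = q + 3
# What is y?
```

Trace:
`q = 1` → q = 1
`y = q - 15` → y = -14
`q = y + 13` → q = -1
`y = q + 3` → y = 2
So y = 2

Answer: 2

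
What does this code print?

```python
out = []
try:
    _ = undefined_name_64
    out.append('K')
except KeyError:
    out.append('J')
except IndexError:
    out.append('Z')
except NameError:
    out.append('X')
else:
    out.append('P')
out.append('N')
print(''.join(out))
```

Execution trace: 'X' (except NameError) → 'N' (after the try/except). Output: XN

Answer: XN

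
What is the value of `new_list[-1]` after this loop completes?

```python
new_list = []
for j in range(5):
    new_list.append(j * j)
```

Last element of squares 0 to 4
`new_list` takes the values: [] → [0] → [0, 1] → [0, 1, 4] → [0, 1, 4, 9] → [0, 1, 4, 9, 16]
So `new_list[-1]` = 16

Answer: 16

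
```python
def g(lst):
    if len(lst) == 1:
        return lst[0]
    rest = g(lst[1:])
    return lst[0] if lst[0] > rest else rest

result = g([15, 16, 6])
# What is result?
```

Recursive max over [15, 16, 6] = 16

Answer: 16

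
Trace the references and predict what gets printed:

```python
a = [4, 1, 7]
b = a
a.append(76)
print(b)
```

Key concept: basic list aliasing.
Step by step:
`a = [4, 1, 7]` → a = [4, 1, 7]
`b = a` → b = [4, 1, 7] (same object as a)
`a.append(76)` → a = [4, 1, 7, 76] (same object as b); b = [4, 1, 7, 76] (same object as a)
`print(b)` → prints [4, 1, 7, 76]

Answer: [4, 1, 7, 76]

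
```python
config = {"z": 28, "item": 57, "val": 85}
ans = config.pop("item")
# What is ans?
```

Trace:
`config = {"z": 28, "item": 57, "val": 85}` → config = {'z': 28, 'item': 57, 'val': 85}
`ans = config.pop("item")` → config = {'z': 28, 'val': 85}; ans = 57
So ans = 57

Answer: 57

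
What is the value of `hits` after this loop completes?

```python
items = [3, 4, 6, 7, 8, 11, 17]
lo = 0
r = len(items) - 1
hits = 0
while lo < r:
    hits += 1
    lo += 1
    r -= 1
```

Iterations until pointers meet (list length 7)
`hits` takes the values: 0 → 1 → 2 → 3

Answer: 3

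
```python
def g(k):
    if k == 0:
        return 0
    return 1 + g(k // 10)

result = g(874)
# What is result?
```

Count of digits of 874: 3

Answer: 3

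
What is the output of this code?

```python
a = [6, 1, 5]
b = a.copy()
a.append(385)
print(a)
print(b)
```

Key concept: list.copy() creates independent copy.
Step by step:
`a = [6, 1, 5]` → a = [6, 1, 5]
`b = a.copy()` → b = [6, 1, 5]
`a.append(385)` → a = [6, 1, 5, 385]
`print(a)` → prints [6, 1, 5, 385]
`print(b)` → prints [6, 1, 5]

Answer:
[6, 1, 5, 385]
[6, 1, 5]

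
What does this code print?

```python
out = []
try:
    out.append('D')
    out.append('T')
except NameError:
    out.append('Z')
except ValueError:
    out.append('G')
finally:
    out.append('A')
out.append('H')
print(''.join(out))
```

Execution trace: 'D' (try body) → 'T' (try body, no exception) → 'A' (finally) → 'H' (after the try/except). Output: DTAH

Answer: DTAH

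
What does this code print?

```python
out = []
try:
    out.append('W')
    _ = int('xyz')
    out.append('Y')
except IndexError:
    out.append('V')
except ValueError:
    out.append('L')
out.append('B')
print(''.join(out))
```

Execution trace: 'W' (try body) → 'L' (except ValueError) → 'B' (after the try/except). Output: WLB

Answer: WLB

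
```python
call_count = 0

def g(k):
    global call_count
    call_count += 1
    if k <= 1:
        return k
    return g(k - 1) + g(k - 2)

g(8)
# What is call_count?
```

Calls(k) = 1 + Calls(k-1) + Calls(k-2); Calls(0)=Calls(1)=1. For k=8 this gives 67.

Answer: 67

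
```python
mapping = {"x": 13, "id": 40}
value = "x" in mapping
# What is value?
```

Trace:
`mapping = {"x": 13, "id": 40}` → mapping = {'x': 13, 'id': 40}
`value = "x" in mapping` → value = True
So value = True

Answer: True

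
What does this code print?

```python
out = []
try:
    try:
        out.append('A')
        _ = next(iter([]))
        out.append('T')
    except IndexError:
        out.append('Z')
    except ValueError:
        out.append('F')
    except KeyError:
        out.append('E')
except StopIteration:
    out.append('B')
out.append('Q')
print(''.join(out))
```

Execution trace: 'A' (try body) → 'B' (outer except StopIteration) → 'Q' (after the try/except). Output: ABQ

Answer: ABQ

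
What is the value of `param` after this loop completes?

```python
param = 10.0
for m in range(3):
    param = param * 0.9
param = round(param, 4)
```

Exponential decay: 10.0 * 0.9^3
`param` takes the values: 10.0 → 9.0 → 8.1 → 7.29

Answer: 7.29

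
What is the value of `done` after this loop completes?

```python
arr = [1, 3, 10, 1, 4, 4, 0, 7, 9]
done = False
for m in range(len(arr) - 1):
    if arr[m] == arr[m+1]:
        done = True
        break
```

Check consecutive duplicates in [1, 3, 10, 1, 4, 4, 0, 7, 9]
`done` takes the values: False → True

Answer: True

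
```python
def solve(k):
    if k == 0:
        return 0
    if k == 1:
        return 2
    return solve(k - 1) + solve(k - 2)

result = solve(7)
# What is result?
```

Build up from base cases: solve(0)=0, solve(1)=2, solve(2)=2, solve(3)=4, solve(4)=6, solve(5)=10, solve(6)=16, ..., solve(7)=26

Answer: 26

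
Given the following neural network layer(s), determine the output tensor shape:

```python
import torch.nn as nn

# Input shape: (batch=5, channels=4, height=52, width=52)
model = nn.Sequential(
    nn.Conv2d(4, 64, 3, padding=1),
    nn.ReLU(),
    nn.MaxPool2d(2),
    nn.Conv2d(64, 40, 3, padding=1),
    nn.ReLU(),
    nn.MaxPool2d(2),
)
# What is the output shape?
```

Input: (5, 4, 52, 52) -> after first Conv2d: (5, 64, 52, 52) -> after first MaxPool2d: (5, 64, 26, 26) -> after second Conv2d: (5, 40, 26, 26) -> Output: (5, 40, 13, 13)

Answer: (5, 40, 13, 13)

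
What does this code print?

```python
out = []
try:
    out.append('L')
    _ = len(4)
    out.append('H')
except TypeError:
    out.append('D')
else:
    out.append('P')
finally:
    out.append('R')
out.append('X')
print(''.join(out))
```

Execution trace: 'L' (try body) → 'D' (except TypeError) → 'R' (finally) → 'X' (after the try/except). Output: LDRX

Answer: LDRX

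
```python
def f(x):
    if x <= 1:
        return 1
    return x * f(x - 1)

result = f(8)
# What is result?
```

f(8) = 8 * 7 * 6 * 5 * 4 * 3 * 2 * 1 = 40320

Answer: 40320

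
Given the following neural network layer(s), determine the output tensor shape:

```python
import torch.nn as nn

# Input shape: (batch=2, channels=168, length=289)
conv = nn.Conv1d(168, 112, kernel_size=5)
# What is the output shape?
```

Input: (2, 168, 289) -> Output: (2, 112, 285)

Answer: (2, 112, 285)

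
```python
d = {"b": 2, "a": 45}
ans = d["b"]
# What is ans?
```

Trace:
`d = {"b": 2, "a": 45}` → d = {'b': 2, 'a': 45}
`ans = d["b"]` → ans = 2
So ans = 2

Answer: 2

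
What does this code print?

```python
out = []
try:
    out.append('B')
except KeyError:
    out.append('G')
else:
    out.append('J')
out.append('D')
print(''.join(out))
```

Execution trace: 'B' (try body, no exception) → 'J' (else) → 'D' (after the try/except). Output: BJD

Answer: BJD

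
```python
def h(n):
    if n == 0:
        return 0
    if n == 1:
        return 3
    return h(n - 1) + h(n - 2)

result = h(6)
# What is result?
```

Build up from base cases: h(0)=0, h(1)=3, h(2)=3, h(3)=6, h(4)=9, h(5)=15, h(6)=24

Answer: 24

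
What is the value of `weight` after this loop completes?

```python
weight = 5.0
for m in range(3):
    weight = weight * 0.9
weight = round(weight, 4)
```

Exponential decay: 5.0 * 0.9^3
`weight` takes the values: 5.0 → 4.5 → 4.05 → 3.645

Answer: 3.645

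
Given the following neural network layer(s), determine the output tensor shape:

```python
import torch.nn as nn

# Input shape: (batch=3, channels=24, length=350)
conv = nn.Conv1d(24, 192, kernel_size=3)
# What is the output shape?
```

Input: (3, 24, 350) -> Output: (3, 192, 348)

Answer: (3, 192, 348)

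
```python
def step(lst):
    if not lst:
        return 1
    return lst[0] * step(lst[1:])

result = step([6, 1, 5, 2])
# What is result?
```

Product over [6, 1, 5, 2] = 6 * 1 * 5 * 2 = 60

Answer: 60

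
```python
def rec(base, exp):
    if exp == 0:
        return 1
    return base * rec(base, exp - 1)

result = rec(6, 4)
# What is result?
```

rec(6, 4) = 6 * 6 * 6 * 6 = 1296

Answer: 1296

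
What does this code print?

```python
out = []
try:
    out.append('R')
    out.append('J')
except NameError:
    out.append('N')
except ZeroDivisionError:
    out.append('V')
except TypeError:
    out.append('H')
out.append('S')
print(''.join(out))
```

Execution trace: 'R' (try body) → 'J' (try body, no exception) → 'S' (after the try/except). Output: RJS

Answer: RJS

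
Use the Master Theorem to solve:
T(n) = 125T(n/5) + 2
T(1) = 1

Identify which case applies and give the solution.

a=125, b=5, f(n)=2. log_5(125) = 3. Since c=0 < 3, Case 1 applies: T(n) = Θ(n^log_b(a)) = O(n^3).

Answer: O(n^3) - Case 1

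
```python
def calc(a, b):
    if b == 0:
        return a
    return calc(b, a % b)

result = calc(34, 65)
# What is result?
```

calc(34, 65) -> calc(65, 34) -> calc(34, 31) -> calc(31, 3) -> calc(3, 1) -> calc(1, 0) -> 1

Answer: 1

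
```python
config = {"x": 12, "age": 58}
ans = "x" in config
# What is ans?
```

Trace:
`config = {"x": 12, "age": 58}` → config = {'x': 12, 'age': 58}
`ans = "x" in config` → ans = True
So ans = True

Answer: True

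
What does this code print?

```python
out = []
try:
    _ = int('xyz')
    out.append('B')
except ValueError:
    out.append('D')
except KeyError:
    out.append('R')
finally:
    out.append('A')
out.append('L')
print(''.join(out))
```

Execution trace: 'D' (except ValueError) → 'A' (finally) → 'L' (after the try/except). Output: DAL

Answer: DAL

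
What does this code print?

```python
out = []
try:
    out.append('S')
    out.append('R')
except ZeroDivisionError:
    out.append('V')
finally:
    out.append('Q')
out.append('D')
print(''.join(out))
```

Execution trace: 'S' (try body) → 'R' (try body, no exception) → 'Q' (finally) → 'D' (after the try/except). Output: SRQD

Answer: SRQD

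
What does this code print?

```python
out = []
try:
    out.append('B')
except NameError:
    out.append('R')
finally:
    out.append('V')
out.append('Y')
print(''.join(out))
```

Execution trace: 'B' (try body, no exception) → 'V' (finally) → 'Y' (after the try/except). Output: BVY

Answer: BVY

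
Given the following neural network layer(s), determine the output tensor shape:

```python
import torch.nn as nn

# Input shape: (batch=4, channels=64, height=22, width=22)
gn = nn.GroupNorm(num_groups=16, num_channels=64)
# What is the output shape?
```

Input: (4, 64, 22, 22) -> Output: (4, 64, 22, 22)

Answer: (4, 64, 22, 22)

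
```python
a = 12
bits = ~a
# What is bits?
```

Trace:
`a = 12` → a = 12
`bits = ~a` → bits = -13
So bits = -13

Answer: -13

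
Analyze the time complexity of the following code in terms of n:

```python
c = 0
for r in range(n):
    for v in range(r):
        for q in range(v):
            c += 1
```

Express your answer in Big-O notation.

Each loop level contributes: n × n × n. Multiplying the contributions gives O(n^3).

Answer: O(n^3)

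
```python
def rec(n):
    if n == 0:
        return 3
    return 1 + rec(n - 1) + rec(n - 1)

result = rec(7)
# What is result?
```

rec(n) = 1 + 2·rec(n-1), rec(0)=3. Closed form: (3+1)·2^7 - 1 = 511.

Answer: 511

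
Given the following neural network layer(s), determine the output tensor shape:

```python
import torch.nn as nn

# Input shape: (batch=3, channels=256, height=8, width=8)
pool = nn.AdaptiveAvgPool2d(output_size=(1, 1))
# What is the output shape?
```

Input: (3, 256, 8, 8) -> Output: (3, 256, 1, 1)

Answer: (3, 256, 1, 1)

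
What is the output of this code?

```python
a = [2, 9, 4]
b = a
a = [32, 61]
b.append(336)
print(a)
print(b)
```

Key concept: rebinding vs mutation: a is rebound to a new list, b still points at the original.
Step by step:
`a = [2, 9, 4]` → a = [2, 9, 4]
`b = a` → b = [2, 9, 4] (same object as a)
`a = [32, 61]` → a = [32, 61]
`b.append(336)` → b = [2, 9, 4, 336]
`print(a)` → prints [32, 61]
`print(b)` → prints [2, 9, 4, 336]

Answer:
[32, 61]
[2, 9, 4, 336]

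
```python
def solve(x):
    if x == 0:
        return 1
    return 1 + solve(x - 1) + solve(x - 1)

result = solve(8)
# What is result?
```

solve(x) = 1 + 2·solve(x-1), solve(0)=1. Closed form: (1+1)·2^8 - 1 = 511.

Answer: 511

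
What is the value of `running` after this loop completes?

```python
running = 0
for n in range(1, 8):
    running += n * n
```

Sum of squares 1² to 7² = 140
`running` takes the values: 0 → 1 → 5 → 14 → 30 → 55 → 91 → 140

Answer: 140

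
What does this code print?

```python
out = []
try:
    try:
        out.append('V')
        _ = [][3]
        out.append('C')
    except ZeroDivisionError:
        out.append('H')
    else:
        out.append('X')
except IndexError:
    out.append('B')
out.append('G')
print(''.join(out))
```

Execution trace: 'V' (try body) → 'B' (outer except IndexError) → 'G' (after the try/except). Output: VBG

Answer: VBG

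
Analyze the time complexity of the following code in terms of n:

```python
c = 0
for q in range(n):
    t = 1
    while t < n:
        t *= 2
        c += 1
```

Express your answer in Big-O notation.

Each loop level contributes: n × log n. Multiplying the contributions gives O(n log n).

Answer: O(n log n)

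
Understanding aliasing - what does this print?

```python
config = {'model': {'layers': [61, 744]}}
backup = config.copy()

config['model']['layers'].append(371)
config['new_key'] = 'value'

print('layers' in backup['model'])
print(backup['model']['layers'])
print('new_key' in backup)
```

Key concept: shallow copy gotcha with nested dict.
Step by step:
`config = {'model': {'layers': [61, 744]}}` → config = {'model': {'layers': [61, 744]}}
`backup = config.copy()` → backup = {'model': {'layers': [61, 744]}}
`config['model']['layers'].append(371)` → config = {'model': {'layers': [61, 744, 371]}}; backup = {'model': {'layers': [61, 744, 371]}}
`config['new_key'] = 'value'` → config = {'model': {'layers': [61, 744, 371]}, 'new_key': 'value'}
`print('layers' in backup['model'])` → prints True
`print(backup['model']['layers'])` → prints [61, 744, 371]
`print('new_key' in backup)` → prints False

Answer:
True
[61, 744, 371]
False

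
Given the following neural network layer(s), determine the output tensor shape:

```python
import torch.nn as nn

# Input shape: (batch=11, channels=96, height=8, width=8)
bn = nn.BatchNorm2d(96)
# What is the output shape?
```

Input: (11, 96, 8, 8) -> Output: (11, 96, 8, 8)

Answer: (11, 96, 8, 8)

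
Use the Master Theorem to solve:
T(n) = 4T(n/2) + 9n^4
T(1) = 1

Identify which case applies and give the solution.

a=4, b=2, f(n)=9n^4. log_2(4) = 2. Since c=4 > 2 and the regularity condition holds (4(n/2)^4 = (4/2^4)n^4 with 4/2^4 < 1), Case 3 applies: T(n) = Θ(f(n)) = O(n^4).

Answer: O(n^4) - Case 3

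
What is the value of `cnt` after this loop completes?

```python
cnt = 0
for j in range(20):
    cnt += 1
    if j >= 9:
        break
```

Loop breaks when j reaches 9, cnt is 10
`cnt` takes the values: 0 → 1 → 2 → 3 → 4 → 5 → 6 → 7 → 8 → 9 → 10

Answer: 10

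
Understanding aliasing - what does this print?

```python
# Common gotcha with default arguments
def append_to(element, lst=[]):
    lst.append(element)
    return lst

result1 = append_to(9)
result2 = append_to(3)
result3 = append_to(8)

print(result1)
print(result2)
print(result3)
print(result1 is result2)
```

Key concept: mutable default argument gotcha.
Step by step:
`result1 = append_to(9)` → result1 = [9]
`result2 = append_to(3)` → result1 = [9, 3] (same object as result2); result2 = [9, 3] (same object as result1)
`result3 = append_to(8)` → result1 = [9, 3, 8] (same object as result2, result3); result2 = [9, 3, 8] (same object as result1, result3); result3 = [9, 3, 8] (same object as result1, result2)
`print(result1)` → prints [9, 3, 8]
`print(result2)` → prints [9, 3, 8]
`print(result3)` → prints [9, 3, 8]
`print(result1 is result2)` → prints True

Answer:
[9, 3, 8]
[9, 3, 8]
[9, 3, 8]
True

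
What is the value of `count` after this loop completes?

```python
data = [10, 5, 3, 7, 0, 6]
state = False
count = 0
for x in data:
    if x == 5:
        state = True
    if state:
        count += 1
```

Count elements after first 5 in [10, 5, 3, 7, 0, 6]
`count` takes the values: 0 → 1 → 2 → 3 → 4 → 5

Answer: 5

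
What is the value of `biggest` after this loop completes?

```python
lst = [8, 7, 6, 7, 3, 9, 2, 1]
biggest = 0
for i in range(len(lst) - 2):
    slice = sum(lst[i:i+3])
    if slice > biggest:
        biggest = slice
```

Max sum of 3-element window in [8, 7, 6, 7, 3, 9, 2, 1]
`biggest` takes the values: 0 → 21

Answer: 21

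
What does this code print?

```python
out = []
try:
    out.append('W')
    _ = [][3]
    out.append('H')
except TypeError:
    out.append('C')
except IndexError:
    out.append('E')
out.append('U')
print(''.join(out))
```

Execution trace: 'W' (try body) → 'E' (except IndexError) → 'U' (after the try/except). Output: WEU

Answer: WEU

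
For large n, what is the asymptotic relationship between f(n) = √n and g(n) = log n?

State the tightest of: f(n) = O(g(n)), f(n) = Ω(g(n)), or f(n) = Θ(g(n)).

√n vs log n: f(n) = Ω(g(n)) but not O(g(n)) — √n grows strictly faster than log n.

Answer: f(n) = Ω(g(n)) but not O(g(n)) — √n grows strictly faster than log n.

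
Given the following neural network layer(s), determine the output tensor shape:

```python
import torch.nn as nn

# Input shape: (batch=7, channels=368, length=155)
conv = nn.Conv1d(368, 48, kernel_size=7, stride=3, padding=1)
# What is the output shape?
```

Input: (7, 368, 155) -> Output: (7, 48, 51)

Answer: (7, 48, 51)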